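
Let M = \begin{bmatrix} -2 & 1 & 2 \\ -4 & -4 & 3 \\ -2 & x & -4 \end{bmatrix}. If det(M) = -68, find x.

Expanding along the column containing x, det(M) is linear in x: det(M) = (-2)·x + (-70).
Set (-2)·x + (-70) = -68  ⇒  (-2)·x = 2  ⇒  x = -1.

x = -1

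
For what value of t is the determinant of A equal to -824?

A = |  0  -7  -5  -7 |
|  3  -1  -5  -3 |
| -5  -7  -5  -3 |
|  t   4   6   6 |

Expanding along the row containing t, det(A) is linear in t: det(A) = (-120)·t + (-344).
Set (-120)·t + (-344) = -824  ⇒  (-120)·t = -480  ⇒  t = 4.

4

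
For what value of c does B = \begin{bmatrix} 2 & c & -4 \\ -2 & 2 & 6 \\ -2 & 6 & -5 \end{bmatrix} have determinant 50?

-5

Expanding along the column containing c, det(B) is linear in c: det(B) = (-22)·c + (-60).
Set (-22)·c + (-60) = 50  ⇒  (-22)·c = 110  ⇒  c = -5.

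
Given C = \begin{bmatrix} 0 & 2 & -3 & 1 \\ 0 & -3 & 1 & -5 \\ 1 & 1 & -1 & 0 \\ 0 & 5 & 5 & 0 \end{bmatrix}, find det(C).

Expand along column 1 (it has 3 zeros):
  + (1) · M_31   where M_31 = det([2 -3 1; -3 1 -5; 5 5 0]) = 105
det = (+1)·(1)·(105) = 105

The determinant is 105.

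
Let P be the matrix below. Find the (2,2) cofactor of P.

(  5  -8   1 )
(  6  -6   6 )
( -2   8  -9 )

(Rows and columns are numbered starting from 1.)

-43

Delete row 2 and column 2; the remaining 2×2 submatrix is [5 1; -2 -9].
Its determinant is 5·(-9) − 1·(-2) = -43.
The cofactor carries sign (−1)^(2+2) = +1, so C_{2,2} = +(-43) = -43.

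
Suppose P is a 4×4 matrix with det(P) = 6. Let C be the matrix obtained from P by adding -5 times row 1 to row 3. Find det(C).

6

Adding a multiple of one row to another leaves the determinant unchanged.
det(C) = (1)·(6) = 6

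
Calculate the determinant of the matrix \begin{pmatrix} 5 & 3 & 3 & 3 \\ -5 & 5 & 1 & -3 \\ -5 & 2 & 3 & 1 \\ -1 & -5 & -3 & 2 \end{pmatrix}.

Expand along row 1:
  + (5) · M_11   where M_11 = det([5 1 -3; 2 3 1; -5 -3 2]) = 9
  − (3) · M_12   where M_12 = det([-5 1 -3; -5 3 1; -1 -3 2]) = -90
  + (3) · M_13   where M_13 = det([-5 5 -3; -5 2 1; -1 -5 2]) = -81
  − (3) · M_14   where M_14 = det([-5 5 1; -5 2 3; -1 -5 -3]) = -108
det = (+1)·(5)·(9) + (-1)·(3)·(-90) + (+1)·(3)·(-81) + (-1)·(3)·(-108) = 396

396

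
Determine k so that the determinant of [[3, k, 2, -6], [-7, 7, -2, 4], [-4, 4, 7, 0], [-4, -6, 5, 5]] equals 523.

8

Expanding along the row containing k, det(A) is linear in k: det(A) = (253)·k + (-1501).
Set (253)·k + (-1501) = 523  ⇒  (253)·k = 2024  ⇒  k = 8.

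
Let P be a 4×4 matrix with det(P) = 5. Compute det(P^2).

det(P^2) = (det P)^2 = (5)^2 = 25

25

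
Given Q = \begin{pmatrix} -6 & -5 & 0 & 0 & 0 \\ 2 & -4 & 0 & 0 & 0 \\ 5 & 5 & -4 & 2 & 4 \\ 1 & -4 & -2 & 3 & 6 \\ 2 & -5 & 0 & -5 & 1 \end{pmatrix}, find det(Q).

|Q| = -2992

Q is block lower-triangular with a 2×2 block and a 3×3 block on the diagonal, so its determinant equals the product of the determinants of the diagonal blocks.
det of the 2×2 block = 34
det of the 3×3 block = -88
det = (34)·(-88) = -2992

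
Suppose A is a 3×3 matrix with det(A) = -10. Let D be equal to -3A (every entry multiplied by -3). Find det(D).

For a 3×3 matrix, det(-3A) = (-3)^3·det(A) = -27·det(A).
det(D) = (-27)·(-10) = 270

270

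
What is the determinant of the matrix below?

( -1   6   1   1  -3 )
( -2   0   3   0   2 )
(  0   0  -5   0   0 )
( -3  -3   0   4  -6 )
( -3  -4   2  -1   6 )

130

Expand along row 3 (it has 4 zeros):
  + (-5) · M_33   where M_33 = det([-1 6 1 -3; -2 0 0 2; -3 -3 4 -6; -3 -4 -1 6]) = -26
det = (+1)·(-5)·(-26) = 130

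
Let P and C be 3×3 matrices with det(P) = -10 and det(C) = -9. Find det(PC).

det(PC) = det(P)·det(C) = (-10)·(-9) = 90

The determinant is 90.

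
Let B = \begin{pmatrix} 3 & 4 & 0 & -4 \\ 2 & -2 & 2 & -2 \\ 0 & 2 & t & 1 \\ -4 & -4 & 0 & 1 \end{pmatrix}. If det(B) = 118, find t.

1

Expanding along the column containing t, det(B) is linear in t: det(B) = (58)·t + (60).
Set (58)·t + (60) = 118  ⇒  (58)·t = 58  ⇒  t = 1.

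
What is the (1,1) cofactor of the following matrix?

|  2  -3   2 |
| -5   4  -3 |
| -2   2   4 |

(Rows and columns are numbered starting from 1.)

Delete row 1 and column 1; the remaining 2×2 submatrix is [4 -3; 2 4].
Its determinant is 4·4 − (-3)·2 = 22.
The cofactor carries sign (−1)^(1+1) = +1, so C_{1,1} = +(22) = 22.

22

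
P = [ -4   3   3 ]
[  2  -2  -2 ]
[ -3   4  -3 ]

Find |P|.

|P| = -14

Expand along column 1:
  + (-4) · |-2 -2; 4 -3| = (-4)·(6 − (-8)) = -56
  − 2 · |3 3; 4 -3| = −2·(-9 − 12) = 42
  + (-3) · |3 3; -2 -2| = (-3)·(-6 − (-6)) = 0
Sum: (-56) + (42) + (0) = -14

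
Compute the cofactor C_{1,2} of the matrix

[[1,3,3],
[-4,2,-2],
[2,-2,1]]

The cofactor is 0.

Delete row 1 and column 2; the remaining 2×2 submatrix is [-4 -2; 2 1].
Its determinant is (-4)·1 − (-2)·2 = 0.
The cofactor carries sign (−1)^(1+2) = −1, so C_{1,2} = −(0) = 0.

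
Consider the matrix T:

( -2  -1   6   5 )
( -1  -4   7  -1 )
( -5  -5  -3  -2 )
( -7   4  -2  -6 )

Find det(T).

Expand along row 1:
  + (-2) · M_11   where M_11 = det([-4 7 -1; -5 -3 -2; 4 -2 -6]) = -344
  − (-1) · M_12   where M_12 = det([-1 7 -1; -5 -3 -2; -7 -2 -6]) = -115
  + (6) · M_13   where M_13 = det([-1 -4 -1; -5 -5 -2; -7 4 -6]) = 81
  − (5) · M_14   where M_14 = det([-1 -4 7; -5 -5 -3; -7 4 -2]) = -451
det = (+1)·(-2)·(-344) + (-1)·(-1)·(-115) + (+1)·(6)·(81) + (-1)·(5)·(-451) = 3314

|T| = 3314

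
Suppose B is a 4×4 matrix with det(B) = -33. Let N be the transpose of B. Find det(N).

-33

det(Bᵀ) = det(B).
det(N) = (1)·(-33) = -33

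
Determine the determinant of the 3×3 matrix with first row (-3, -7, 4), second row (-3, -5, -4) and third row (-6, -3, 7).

Expand along column 1:
  + (-3) · |-5 -4; -3 7| = (-3)·(-35 − 12) = 141
  − (-3) · |-7 4; -3 7| = −(-3)·(-49 − (-12)) = -111
  + (-6) · |-7 4; -5 -4| = (-6)·(28 − (-20)) = -288
Sum: (141) + (-111) + (-288) = -258

The determinant is -258.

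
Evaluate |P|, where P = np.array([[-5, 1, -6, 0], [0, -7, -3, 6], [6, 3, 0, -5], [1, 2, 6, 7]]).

Expand along row 1 (it has 1 zero):
  + (-5) · M_11   where M_11 = det([-7 -3 6; 3 0 -5; 2 6 7]) = -9
  − (1) · M_12   where M_12 = det([0 -3 6; 6 0 -5; 1 6 7]) = 357
  + (-6) · M_13   where M_13 = det([0 -7 6; 6 3 -5; 1 2 7]) = 383
det = (+1)·(-5)·(-9) + (-1)·(1)·(357) + (+1)·(-6)·(383) = -2610

The determinant is -2610.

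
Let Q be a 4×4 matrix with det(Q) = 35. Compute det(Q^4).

det(Q^4) = (det Q)^4 = (35)^4 = 1500625

The determinant is 1500625.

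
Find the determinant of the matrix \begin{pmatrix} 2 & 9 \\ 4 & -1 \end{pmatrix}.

det = 2·(-1) − 9·4 = -2 − 36 = -38

-38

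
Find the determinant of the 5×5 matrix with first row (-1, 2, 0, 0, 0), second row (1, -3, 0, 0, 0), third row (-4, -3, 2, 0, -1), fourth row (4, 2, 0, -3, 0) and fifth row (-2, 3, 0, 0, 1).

The matrix is block lower-triangular with a 2×2 block and a 3×3 block on the diagonal, so its determinant equals the product of the determinants of the diagonal blocks.
det of the 2×2 block = 1
det of the 3×3 block = -6
det = (1)·(-6) = -6

The determinant is -6.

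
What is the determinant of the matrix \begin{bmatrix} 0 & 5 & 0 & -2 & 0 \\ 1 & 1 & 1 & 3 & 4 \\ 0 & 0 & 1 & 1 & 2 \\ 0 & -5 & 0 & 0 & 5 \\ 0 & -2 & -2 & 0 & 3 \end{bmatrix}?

Expand along column 1 (it has 4 zeros):
  − (1) · M_21   where M_21 = det([5 0 -2 0; 0 1 1 2; -5 0 0 5; -2 -2 0 3]) = -100
det = (-1)·(1)·(-100) = 100

100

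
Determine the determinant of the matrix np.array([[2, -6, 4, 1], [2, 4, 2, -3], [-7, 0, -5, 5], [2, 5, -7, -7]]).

Expand along row 3 (it has 1 zero):
  + (-7) · M_31   where M_31 = det([-6 4 1; 4 2 -3; 5 -7 -7]) = 224
  + (-5) · M_33   where M_33 = det([2 -6 1; 2 4 -3; 2 5 -7]) = -72
  − (5) · M_34   where M_34 = det([2 -6 4; 2 4 2; 2 5 -7]) = -176
det = (+1)·(-7)·(224) + (+1)·(-5)·(-72) + (-1)·(5)·(-176) = -328

-328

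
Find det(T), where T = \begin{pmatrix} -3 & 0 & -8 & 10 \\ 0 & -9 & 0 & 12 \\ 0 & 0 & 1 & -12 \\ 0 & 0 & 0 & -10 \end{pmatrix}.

det(T) = -270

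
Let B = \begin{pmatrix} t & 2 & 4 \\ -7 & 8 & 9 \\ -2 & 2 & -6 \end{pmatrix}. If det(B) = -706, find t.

Expanding along the row containing t, det(B) is linear in t: det(B) = (-66)·t + (-112).
Set (-66)·t + (-112) = -706  ⇒  (-66)·t = -594  ⇒  t = 9.

9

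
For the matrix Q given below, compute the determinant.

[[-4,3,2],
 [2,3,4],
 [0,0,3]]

Expand along row 3:
  + 3 · |-4 3; 2 3| = 3·(-12 − 6) = -54

det(Q) = -54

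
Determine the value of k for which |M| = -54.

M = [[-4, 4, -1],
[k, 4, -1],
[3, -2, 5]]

k = -1

Expanding along the row containing k, det(M) is linear in k: det(M) = (-18)·k + (-72).
Set (-18)·k + (-72) = -54  ⇒  (-18)·k = 18  ⇒  k = -1.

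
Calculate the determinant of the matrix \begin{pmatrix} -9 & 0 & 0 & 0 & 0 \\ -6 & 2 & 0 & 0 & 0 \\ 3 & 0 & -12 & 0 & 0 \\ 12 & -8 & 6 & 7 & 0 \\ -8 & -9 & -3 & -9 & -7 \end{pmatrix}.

-10584

The matrix is lower triangular, so the determinant is the product of the diagonal entries:
det = (-9) · (2) · (-12) · (7) · (-7) = -10584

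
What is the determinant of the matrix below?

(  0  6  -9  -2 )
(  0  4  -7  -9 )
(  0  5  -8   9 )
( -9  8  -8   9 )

Expand along column 1 (it has 3 zeros):
  − (-9) · M_41   where M_41 = det([6 -9 -2; 4 -7 -9; 5 -8 9]) = -87
det = (-1)·(-9)·(-87) = -783

The determinant is -783.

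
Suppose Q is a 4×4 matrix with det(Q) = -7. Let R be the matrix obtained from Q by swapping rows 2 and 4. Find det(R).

7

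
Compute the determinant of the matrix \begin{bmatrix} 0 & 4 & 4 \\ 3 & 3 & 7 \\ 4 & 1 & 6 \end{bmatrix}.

4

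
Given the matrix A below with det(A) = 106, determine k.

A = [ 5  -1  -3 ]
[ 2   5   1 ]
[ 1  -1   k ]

k = 3

Expanding along the row containing k, det(A) is linear in k: det(A) = (27)·k + (25).
Set (27)·k + (25) = 106  ⇒  (27)·k = 81  ⇒  k = 3.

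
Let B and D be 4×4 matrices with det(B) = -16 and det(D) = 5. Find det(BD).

-80

det(BD) = det(B)·det(D) = (-16)·(5) = -80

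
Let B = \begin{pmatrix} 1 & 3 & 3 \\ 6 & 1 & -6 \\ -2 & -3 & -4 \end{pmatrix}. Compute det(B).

Expand along row 1:
  + 1 · |1 -6; -3 -4| = 1·(-4 − 18) = -22
  − 3 · |6 -6; -2 -4| = −3·(-24 − 12) = 108
  + 3 · |6 1; -2 -3| = 3·(-18 − (-2)) = -48
Sum: (-22) + (108) + (-48) = 38

|B| = 38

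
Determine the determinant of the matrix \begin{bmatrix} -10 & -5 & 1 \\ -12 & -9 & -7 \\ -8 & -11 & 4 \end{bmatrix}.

Expand along row 1:
  + (-10) · |-9 -7; -11 4| = (-10)·(-36 − 77) = 1130
  − (-5) · |-12 -7; -8 4| = −(-5)·(-48 − 56) = -520
  + 1 · |-12 -9; -8 -11| = 1·(132 − 72) = 60
Sum: (1130) + (-520) + (60) = 670

670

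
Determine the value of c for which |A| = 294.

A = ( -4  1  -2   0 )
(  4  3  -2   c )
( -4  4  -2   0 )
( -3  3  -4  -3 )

5

Expanding along the row containing c, det(A) is linear in c: det(A) = (30)·c + (144).
Set (30)·c + (144) = 294  ⇒  (30)·c = 150  ⇒  c = 5.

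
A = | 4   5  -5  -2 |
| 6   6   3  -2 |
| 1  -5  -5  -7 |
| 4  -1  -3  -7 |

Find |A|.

The determinant is -5.

Expand along row 1:
  + (4) · M_11   where M_11 = det([6 3 -2; -5 -5 -7; -1 -3 -7]) = -20
  − (5) · M_12   where M_12 = det([6 3 -2; 1 -5 -7; 4 -3 -7]) = -13
  + (-5) · M_13   where M_13 = det([6 6 -2; 1 -5 -7; 4 -1 -7]) = 4
  − (-2) · M_14   where M_14 = det([6 6 3; 1 -5 -5; 4 -1 -3]) = 15
det = (+1)·(4)·(-20) + (-1)·(5)·(-13) + (+1)·(-5)·(4) + (-1)·(-2)·(15) = -5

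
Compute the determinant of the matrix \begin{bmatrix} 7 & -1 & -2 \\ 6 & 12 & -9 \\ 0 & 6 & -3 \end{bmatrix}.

Expand along row 3:
  − 6 · |7 -2; 6 -9| = −6·(-63 − (-12)) = 306
  + (-3) · |7 -1; 6 12| = (-3)·(84 − (-6)) = -270
Sum: (306) + (-270) = 36

The determinant is 36.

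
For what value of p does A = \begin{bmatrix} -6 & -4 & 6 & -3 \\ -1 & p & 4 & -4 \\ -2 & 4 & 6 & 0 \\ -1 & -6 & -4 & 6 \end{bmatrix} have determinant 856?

p = -2

Expanding along the row containing p, det(A) is linear in p: det(A) = (-186)·p + (484).
Set (-186)·p + (484) = 856  ⇒  (-186)·p = 372  ⇒  p = -2.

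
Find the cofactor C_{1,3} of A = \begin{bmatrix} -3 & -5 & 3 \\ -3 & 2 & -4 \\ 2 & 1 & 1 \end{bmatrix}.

The cofactor is -7.

Delete row 1 and column 3; the remaining 2×2 submatrix is [-3 2; 2 1].
Its determinant is (-3)·1 − 2·2 = -7.
The cofactor carries sign (−1)^(1+3) = +1, so C_{1,3} = +(-7) = -7.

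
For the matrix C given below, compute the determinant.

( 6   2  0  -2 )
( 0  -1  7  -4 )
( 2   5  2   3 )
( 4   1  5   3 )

-1318

Expand along row 1 (it has 1 zero):
  + (6) · M_11   where M_11 = det([-1 7 -4; 5 2 3; 1 5 3]) = -167
  − (2) · M_12   where M_12 = det([0 7 -4; 2 2 3; 4 5 3]) = 34
  − (-2) · M_14   where M_14 = det([0 -1 7; 2 5 2; 4 1 5]) = -124
det = (+1)·(6)·(-167) + (-1)·(2)·(34) + (-1)·(-2)·(-124) = -1318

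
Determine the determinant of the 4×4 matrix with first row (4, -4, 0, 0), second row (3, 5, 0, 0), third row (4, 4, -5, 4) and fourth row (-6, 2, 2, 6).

-1216

The matrix is block lower-triangular with a 2×2 block and a 2×2 block on the diagonal, so its determinant equals the product of the determinants of the diagonal blocks.
det of the 2×2 block = 32
det of the 2×2 block = -38
det = (32)·(-38) = -1216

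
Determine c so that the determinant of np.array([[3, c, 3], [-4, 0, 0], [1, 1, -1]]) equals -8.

Expanding along the row containing c, det(M) is linear in c: det(M) = (-4)·c + (-12).
Set (-4)·c + (-12) = -8  ⇒  (-4)·c = 4  ⇒  c = -1.

-1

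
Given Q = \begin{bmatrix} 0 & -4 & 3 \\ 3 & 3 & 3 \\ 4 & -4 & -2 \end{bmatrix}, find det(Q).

Expand along row 1:
  − (-4) · |3 3; 4 -2| = −(-4)·(-6 − 12) = -72
  + 3 · |3 3; 4 -4| = 3·(-12 − 12) = -72
Sum: (-72) + (-72) = -144

-144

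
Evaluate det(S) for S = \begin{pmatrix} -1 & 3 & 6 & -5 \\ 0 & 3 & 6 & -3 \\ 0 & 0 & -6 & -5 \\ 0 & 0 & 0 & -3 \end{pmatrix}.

-54

S is upper triangular, so det(S) is the product of the diagonal entries:
det = (-1) · (3) · (-6) · (-3) = -54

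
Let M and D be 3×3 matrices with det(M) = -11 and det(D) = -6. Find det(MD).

det(MD) = 66

det(MD) = det(M)·det(D) = (-11)·(-6) = 66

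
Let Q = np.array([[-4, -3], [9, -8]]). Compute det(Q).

det(Q) = (-4)·(-8) − (-3)·9 = 32 − (-27) = 59

det(Q) = 59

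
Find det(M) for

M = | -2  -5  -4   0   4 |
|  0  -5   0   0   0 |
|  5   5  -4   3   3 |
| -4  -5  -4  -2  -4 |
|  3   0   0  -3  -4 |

det(M) = 4400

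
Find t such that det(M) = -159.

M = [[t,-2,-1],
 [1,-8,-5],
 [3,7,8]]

t = 6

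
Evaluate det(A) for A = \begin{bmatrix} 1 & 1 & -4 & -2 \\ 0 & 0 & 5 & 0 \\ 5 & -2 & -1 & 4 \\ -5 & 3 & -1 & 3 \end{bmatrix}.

Expand along row 2 (it has 3 zeros):
  − (5) · M_23   where M_23 = det([1 1 -2; 5 -2 4; -5 3 3]) = -63
det = (-1)·(5)·(-63) = 315

|A| = 315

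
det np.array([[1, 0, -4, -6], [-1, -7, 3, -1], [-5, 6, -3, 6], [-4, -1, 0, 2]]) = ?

Expand along row 1 (it has 1 zero):
  + (1) · M_11   where M_11 = det([-7 3 -1; 6 -3 6; -1 0 2]) = -9
  + (-4) · M_13   where M_13 = det([-1 -7 -1; -5 6 6; -4 -1 2]) = 51
  − (-6) · M_14   where M_14 = det([-1 -7 3; -5 6 -3; -4 -1 0]) = 6
det = (+1)·(1)·(-9) + (+1)·(-4)·(51) + (-1)·(-6)·(6) = -177

-177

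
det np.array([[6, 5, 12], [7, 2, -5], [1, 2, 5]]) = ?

64

Expand along row 1:
  + 6 · |2 -5; 2 5| = 6·(10 − (-10)) = 120
  − 5 · |7 -5; 1 5| = −5·(35 − (-5)) = -200
  + 12 · |7 2; 1 2| = 12·(14 − 2) = 144
Sum: (120) + (-200) + (144) = 64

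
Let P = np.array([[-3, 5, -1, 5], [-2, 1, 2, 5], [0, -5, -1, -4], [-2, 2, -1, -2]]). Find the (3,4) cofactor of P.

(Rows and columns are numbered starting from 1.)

13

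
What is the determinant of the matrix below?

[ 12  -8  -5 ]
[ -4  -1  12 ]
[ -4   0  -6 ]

668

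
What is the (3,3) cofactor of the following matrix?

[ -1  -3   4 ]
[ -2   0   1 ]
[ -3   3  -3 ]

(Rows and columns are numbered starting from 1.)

-6

Delete row 3 and column 3; the remaining 2×2 submatrix is [-1 -3; -2 0].
Its determinant is (-1)·0 − (-3)·(-2) = -6.
The cofactor carries sign (−1)^(3+3) = +1, so C_{3,3} = +(-6) = -6.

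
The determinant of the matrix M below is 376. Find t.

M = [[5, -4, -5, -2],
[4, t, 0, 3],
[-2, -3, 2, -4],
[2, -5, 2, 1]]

0

Expanding along the row containing t, det(M) is linear in t: det(M) = (96)·t + (376).
Set (96)·t + (376) = 376  ⇒  (96)·t = 0  ⇒  t = 0.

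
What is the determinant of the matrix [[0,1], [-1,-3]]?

det = 0·(-3) − 1·(-1) = 0 − (-1) = 1

1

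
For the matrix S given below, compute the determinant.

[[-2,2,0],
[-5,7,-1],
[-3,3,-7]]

28

Expand along column 3:
  − (-1) · |-2 2; -3 3| = −(-1)·(-6 − (-6)) = 0
  + (-7) · |-2 2; -5 7| = (-7)·(-14 − (-10)) = 28
Sum: (0) + (28) = 28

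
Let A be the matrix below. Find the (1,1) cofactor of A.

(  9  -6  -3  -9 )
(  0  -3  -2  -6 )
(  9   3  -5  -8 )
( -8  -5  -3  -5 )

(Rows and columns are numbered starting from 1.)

The cofactor is 91.

Delete row 1 and column 1; the remaining 3×3 submatrix is [-3 -2 -6; 3 -5 -8; -5 -3 -5].
Its determinant is 91.
The cofactor carries sign (−1)^(1+1) = +1, so C_{1,1} = +(91) = 91.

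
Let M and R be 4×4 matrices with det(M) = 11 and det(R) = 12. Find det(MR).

The determinant is 132.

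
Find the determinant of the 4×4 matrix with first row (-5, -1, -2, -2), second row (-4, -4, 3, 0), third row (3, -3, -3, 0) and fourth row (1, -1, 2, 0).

Expand along column 4 (it has 3 zeros):
  − (-2) · M_14   where M_14 = det([-4 -4 3; 3 -3 -3; 1 -1 2]) = 72
det = (-1)·(-2)·(72) = 144

144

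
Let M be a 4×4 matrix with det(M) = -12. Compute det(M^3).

-1728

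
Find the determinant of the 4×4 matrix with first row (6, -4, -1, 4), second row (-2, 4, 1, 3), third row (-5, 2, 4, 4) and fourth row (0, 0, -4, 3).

776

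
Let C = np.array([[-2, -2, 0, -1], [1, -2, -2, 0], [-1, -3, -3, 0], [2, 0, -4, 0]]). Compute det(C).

|C| = 20

Expand along column 4 (it has 3 zeros):
  − (-1) · M_14   where M_14 = det([1 -2 -2; -1 -3 -3; 2 0 -4]) = 20
det = (-1)·(-1)·(20) = 20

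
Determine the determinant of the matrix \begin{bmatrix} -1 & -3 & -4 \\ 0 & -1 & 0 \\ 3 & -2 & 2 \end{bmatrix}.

Expand along row 2:
  + (-1) · |-1 -4; 3 2| = (-1)·(-2 − (-12)) = -10

-10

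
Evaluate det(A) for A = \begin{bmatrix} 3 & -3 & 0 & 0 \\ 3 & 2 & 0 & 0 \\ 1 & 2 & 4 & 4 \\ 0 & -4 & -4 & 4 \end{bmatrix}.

|A| = 480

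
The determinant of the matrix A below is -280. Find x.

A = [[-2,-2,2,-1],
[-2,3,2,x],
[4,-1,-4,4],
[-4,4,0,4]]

Expanding along the column containing x, det(A) is linear in x: det(A) = (-40)·x + (-120).
Set (-40)·x + (-120) = -280  ⇒  (-40)·x = -160  ⇒  x = 4.

4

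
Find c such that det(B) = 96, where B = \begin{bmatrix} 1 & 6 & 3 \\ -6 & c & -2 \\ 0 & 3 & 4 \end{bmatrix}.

Expanding along the row containing c, det(B) is linear in c: det(B) = (4)·c + (96).
Set (4)·c + (96) = 96  ⇒  (4)·c = 0  ⇒  c = 0.

c = 0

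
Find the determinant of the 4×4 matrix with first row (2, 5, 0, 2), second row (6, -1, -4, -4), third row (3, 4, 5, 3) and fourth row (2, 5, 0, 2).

The determinant is 0.

Expand along column 3 (it has 2 zeros):
  − (-4) · M_23   where M_23 = det([2 5 2; 3 4 3; 2 5 2]) = 0
  + (5) · M_33   where M_33 = det([2 5 2; 6 -1 -4; 2 5 2]) = 0
det = (-1)·(-4)·(0) + (+1)·(5)·(0) = 0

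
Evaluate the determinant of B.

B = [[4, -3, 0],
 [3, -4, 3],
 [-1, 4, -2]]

-25

Expand along column 3:
  − 3 · |4 -3; -1 4| = −3·(16 − 3) = -39
  + (-2) · |4 -3; 3 -4| = (-2)·(-16 − (-9)) = 14
Sum: (-39) + (14) = -25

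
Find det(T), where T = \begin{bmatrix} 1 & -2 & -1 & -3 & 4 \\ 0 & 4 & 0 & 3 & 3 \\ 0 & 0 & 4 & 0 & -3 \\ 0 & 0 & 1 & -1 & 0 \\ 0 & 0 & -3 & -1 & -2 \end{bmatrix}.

T is block upper-triangular with a 2×2 block and a 3×3 block on the diagonal, so its determinant equals the product of the determinants of the diagonal blocks.
det of the 2×2 block = 4
det of the 3×3 block = 20
det = (4)·(20) = 80

80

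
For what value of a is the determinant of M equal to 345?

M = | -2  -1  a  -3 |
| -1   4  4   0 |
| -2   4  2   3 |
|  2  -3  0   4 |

5

Expanding along the row containing a, det(M) is linear in a: det(M) = (31)·a + (190).
Set (31)·a + (190) = 345  ⇒  (31)·a = 155  ⇒  a = 5.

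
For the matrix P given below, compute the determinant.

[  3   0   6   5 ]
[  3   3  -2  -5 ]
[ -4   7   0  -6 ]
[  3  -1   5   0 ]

Expand along row 1 (it has 1 zero):
  + (3) · M_11   where M_11 = det([3 -2 -5; 7 0 -6; -1 5 0]) = -97
  + (6) · M_13   where M_13 = det([3 3 -5; -4 7 -6; 3 -1 0]) = 13
  − (5) · M_14   where M_14 = det([3 3 -2; -4 7 0; 3 -1 5]) = 199
det = (+1)·(3)·(-97) + (+1)·(6)·(13) + (-1)·(5)·(199) = -1208

det(P) = -1208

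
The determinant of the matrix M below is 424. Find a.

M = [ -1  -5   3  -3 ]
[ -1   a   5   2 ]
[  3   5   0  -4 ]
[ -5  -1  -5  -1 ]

-5

Expanding along the column containing a, det(M) is linear in a: det(M) = (134)·a + (1094).
Set (134)·a + (1094) = 424  ⇒  (134)·a = -670  ⇒  a = -5.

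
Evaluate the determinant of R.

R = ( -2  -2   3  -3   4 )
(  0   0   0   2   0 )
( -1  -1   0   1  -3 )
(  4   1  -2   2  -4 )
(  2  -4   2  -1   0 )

|R| = 108

Expand along row 2 (it has 4 zeros):
  + (2) · M_24   where M_24 = det([-2 -2 3 4; -1 -1 0 -3; 4 1 -2 -4; 2 -4 2 0]) = 54
det = (+1)·(2)·(54) = 108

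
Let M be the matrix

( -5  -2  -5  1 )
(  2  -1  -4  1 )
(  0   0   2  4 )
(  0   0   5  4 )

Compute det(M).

M is block upper-triangular with a 2×2 block and a 2×2 block on the diagonal, so its determinant equals the product of the determinants of the diagonal blocks.
det of the 2×2 block = 9
det of the 2×2 block = -12
det = (9)·(-12) = -108

The determinant is -108.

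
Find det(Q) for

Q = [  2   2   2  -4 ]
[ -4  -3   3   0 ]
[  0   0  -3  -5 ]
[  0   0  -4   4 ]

det(Q) = -64

Q is block upper-triangular with a 2×2 block and a 2×2 block on the diagonal, so its determinant equals the product of the determinants of the diagonal blocks.
det of the 2×2 block = 2
det of the 2×2 block = -32
det = (2)·(-32) = -64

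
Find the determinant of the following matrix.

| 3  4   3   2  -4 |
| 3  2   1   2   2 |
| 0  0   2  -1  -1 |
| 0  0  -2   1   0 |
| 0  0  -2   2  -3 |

-12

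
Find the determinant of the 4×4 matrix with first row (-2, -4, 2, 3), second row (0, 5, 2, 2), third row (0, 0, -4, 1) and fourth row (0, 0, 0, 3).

The matrix is upper triangular, so the determinant is the product of the diagonal entries:
det = (-2) · (5) · (-4) · (3) = 120

The determinant is 120.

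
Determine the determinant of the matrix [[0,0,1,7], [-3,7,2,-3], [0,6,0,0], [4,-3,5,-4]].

Expand along row 3 (it has 3 zeros):
  − (6) · M_32   where M_32 = det([0 1 7; -3 2 -3; 4 5 -4]) = -185
det = (-1)·(6)·(-185) = 1110

1110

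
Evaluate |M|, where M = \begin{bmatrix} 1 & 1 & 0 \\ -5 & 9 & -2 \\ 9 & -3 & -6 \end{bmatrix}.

Expand along column 3:
  − (-2) · |1 1; 9 -3| = −(-2)·(-3 − 9) = -24
  + (-6) · |1 1; -5 9| = (-6)·(9 − (-5)) = -84
Sum: (-24) + (-84) = -108

-108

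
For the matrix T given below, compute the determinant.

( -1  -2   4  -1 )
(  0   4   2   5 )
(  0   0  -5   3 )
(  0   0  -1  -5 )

The determinant is -112.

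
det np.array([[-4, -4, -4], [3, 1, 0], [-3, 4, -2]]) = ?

Expand along row 2:
  − 3 · |-4 -4; 4 -2| = −3·(8 − (-16)) = -72
  + 1 · |-4 -4; -3 -2| = 1·(8 − 12) = -4
Sum: (-72) + (-4) = -76

The determinant is -76.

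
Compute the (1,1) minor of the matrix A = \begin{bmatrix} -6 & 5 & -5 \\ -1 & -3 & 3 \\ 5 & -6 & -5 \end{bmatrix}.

The minor is 33.

Delete row 1 and column 1; the remaining 2×2 submatrix is [-3 3; -6 -5].
Its determinant is (-3)·(-5) − 3·(-6) = 33.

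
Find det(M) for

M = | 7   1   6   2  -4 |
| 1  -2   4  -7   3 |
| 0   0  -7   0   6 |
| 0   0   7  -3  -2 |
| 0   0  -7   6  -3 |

det(M) = 315

M is block upper-triangular with a 2×2 block and a 3×3 block on the diagonal, so its determinant equals the product of the determinants of the diagonal blocks.
det of the 2×2 block = -15
det of the 3×3 block = -21
det = (-15)·(-21) = 315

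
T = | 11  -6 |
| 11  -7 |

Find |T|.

det(T) = -11

det(T) = 11·(-7) − (-6)·11 = -77 − (-66) = -11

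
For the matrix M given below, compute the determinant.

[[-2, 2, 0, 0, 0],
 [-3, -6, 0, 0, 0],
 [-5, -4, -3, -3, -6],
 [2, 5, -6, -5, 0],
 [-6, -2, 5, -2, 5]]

The determinant is -4266.

M is block lower-triangular with a 2×2 block and a 3×3 block on the diagonal, so its determinant equals the product of the determinants of the diagonal blocks.
det of the 2×2 block = 18
det of the 3×3 block = -237
det = (18)·(-237) = -4266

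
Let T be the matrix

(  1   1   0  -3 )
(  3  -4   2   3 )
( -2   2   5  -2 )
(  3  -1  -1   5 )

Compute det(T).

-290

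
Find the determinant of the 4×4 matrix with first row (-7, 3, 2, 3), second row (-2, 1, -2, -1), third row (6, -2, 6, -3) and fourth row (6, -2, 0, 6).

Expand along row 4 (it has 1 zero):
  − (6) · M_41   where M_41 = det([3 2 3; 1 -2 -1; -2 6 -3]) = 52
  + (-2) · M_42   where M_42 = det([-7 2 3; -2 -2 -1; 6 6 -3]) = -108
  + (6) · M_44   where M_44 = det([-7 3 2; -2 1 -2; 6 -2 6]) = -18
det = (-1)·(6)·(52) + (+1)·(-2)·(-108) + (+1)·(6)·(-18) = -204

The determinant is -204.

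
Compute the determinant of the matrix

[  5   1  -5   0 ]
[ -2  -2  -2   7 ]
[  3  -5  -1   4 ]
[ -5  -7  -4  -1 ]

The determinant is 2504.

Expand along row 1 (it has 1 zero):
  + (5) · M_11   where M_11 = det([-2 -2 7; -5 -1 4; -7 -4 -1]) = 123
  − (1) · M_12   where M_12 = det([-2 -2 7; 3 -1 4; -5 -4 -1]) = -119
  + (-5) · M_13   where M_13 = det([-2 -2 7; 3 -5 4; -5 -7 -1]) = -354
det = (+1)·(5)·(123) + (-1)·(1)·(-119) + (+1)·(-5)·(-354) = 2504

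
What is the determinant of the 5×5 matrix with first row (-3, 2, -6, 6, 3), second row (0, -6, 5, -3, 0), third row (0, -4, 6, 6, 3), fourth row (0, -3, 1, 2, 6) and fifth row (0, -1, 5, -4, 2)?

4872

Expand along column 1 (it has 4 zeros):
  + (-3) · M_11   where M_11 = det([-6 5 -3 0; -4 6 6 3; -3 1 2 6; -1 5 -4 2]) = -1624
det = (+1)·(-3)·(-1624) = 4872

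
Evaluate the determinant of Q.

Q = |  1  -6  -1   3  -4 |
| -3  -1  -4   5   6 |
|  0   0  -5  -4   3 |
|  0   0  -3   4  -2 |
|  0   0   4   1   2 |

|Q| = 1881

Q is block upper-triangular with a 2×2 block and a 3×3 block on the diagonal, so its determinant equals the product of the determinants of the diagonal blocks.
det of the 2×2 block = -19
det of the 3×3 block = -99
det = (-19)·(-99) = 1881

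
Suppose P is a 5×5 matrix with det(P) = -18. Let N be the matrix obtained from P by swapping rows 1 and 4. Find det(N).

Swapping two rows multiplies the determinant by −1.
det(N) = (-1)·(-18) = 18

det(N) = 18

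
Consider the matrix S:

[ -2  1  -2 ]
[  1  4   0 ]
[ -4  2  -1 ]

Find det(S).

Expand along row 2:
  − 1 · |1 -2; 2 -1| = −1·(-1 − (-4)) = -3
  + 4 · |-2 -2; -4 -1| = 4·(2 − 8) = -24
Sum: (-3) + (-24) = -27

The determinant is -27.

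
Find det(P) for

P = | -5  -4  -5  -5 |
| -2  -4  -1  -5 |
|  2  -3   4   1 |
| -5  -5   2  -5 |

The determinant is -374.

Expand along row 1:
  + (-5) · M_11   where M_11 = det([-4 -1 -5; -3 4 1; -5 2 -5]) = 38
  − (-4) · M_12   where M_12 = det([-2 -1 -5; 2 4 1; -5 2 -5]) = -81
  + (-5) · M_13   where M_13 = det([-2 -4 -5; 2 -3 1; -5 -5 -5]) = 65
  − (-5) · M_14   where M_14 = det([-2 -4 -1; 2 -3 4; -5 -5 2]) = 93
det = (+1)·(-5)·(38) + (-1)·(-4)·(-81) + (+1)·(-5)·(65) + (-1)·(-5)·(93) = -374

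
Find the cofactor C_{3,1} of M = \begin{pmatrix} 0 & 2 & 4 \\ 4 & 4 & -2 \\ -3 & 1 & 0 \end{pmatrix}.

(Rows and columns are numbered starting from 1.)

Delete row 3 and column 1; the remaining 2×2 submatrix is [2 4; 4 -2].
Its determinant is 2·(-2) − 4·4 = -20.
The cofactor carries sign (−1)^(3+1) = +1, so C_{3,1} = +(-20) = -20.

-20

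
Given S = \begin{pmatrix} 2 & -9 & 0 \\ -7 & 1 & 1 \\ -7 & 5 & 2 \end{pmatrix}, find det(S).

Expand along row 1:
  + 2 · |1 1; 5 2| = 2·(2 − 5) = -6
  − (-9) · |-7 1; -7 2| = −(-9)·(-14 − (-7)) = -63
Sum: (-6) + (-63) = -69

The determinant is -69.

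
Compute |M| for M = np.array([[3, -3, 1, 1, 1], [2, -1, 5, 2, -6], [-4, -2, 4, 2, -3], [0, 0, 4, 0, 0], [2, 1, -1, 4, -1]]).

Expand along row 4 (it has 4 zeros):
  − (4) · M_43   where M_43 = det([3 -3 1 1; 2 -1 2 -6; -4 -2 2 -3; 2 1 4 -1]) = 540
det = (-1)·(4)·(540) = -2160

|M| = -2160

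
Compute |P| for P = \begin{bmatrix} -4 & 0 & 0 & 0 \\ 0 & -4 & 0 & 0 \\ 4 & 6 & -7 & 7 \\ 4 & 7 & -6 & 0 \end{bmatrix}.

672

P is block lower-triangular with a 2×2 block and a 2×2 block on the diagonal, so its determinant equals the product of the determinants of the diagonal blocks.
det of the 2×2 block = 16
det of the 2×2 block = 42
det = (16)·(42) = 672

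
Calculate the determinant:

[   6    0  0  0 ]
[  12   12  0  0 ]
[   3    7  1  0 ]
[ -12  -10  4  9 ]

The determinant is 648.

The matrix is lower triangular, so the determinant is the product of the diagonal entries:
det = (6) · (12) · (1) · (9) = 648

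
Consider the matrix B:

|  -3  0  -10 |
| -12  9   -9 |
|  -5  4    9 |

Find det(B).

Expand along row 1:
  + (-3) · |9 -9; 4 9| = (-3)·(81 − (-36)) = -351
  + (-10) · |-12 9; -5 4| = (-10)·(-48 − (-45)) = 30
Sum: (-351) + (30) = -321

|B| = -321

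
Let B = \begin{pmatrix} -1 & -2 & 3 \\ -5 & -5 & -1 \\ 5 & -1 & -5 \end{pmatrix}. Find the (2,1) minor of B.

Delete row 2 and column 1; the remaining 2×2 submatrix is [-2 3; -1 -5].
Its determinant is (-2)·(-5) − 3·(-1) = 13.

13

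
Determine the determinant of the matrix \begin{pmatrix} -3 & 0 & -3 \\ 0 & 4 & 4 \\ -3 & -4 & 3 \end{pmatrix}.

Expand along column 1:
  + (-3) · |4 4; -4 3| = (-3)·(12 − (-16)) = -84
  + (-3) · |0 -3; 4 4| = (-3)·(0 − (-12)) = -36
Sum: (-84) + (-36) = -120

-120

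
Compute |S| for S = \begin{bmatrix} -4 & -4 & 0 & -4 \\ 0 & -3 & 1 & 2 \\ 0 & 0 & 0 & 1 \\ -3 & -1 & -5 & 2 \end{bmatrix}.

|S| = 52

Expand along row 3 (it has 3 zeros):
  − (1) · M_34   where M_34 = det([-4 -4 0; 0 -3 1; -3 -1 -5]) = -52
det = (-1)·(1)·(-52) = 52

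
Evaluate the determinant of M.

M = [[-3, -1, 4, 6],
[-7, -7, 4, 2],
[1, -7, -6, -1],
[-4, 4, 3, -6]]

Expand along row 1:
  + (-3) · M_11   where M_11 = det([-7 4 2; -7 -6 -1; 4 3 -6]) = -451
  − (-1) · M_12   where M_12 = det([-7 4 2; 1 -6 -1; -4 3 -6]) = -275
  + (4) · M_13   where M_13 = det([-7 -7 2; 1 -7 -1; -4 4 -6]) = -440
  − (6) · M_14   where M_14 = det([-7 -7 4; 1 -7 -6; -4 4 3]) = -264
det = (+1)·(-3)·(-451) + (-1)·(-1)·(-275) + (+1)·(4)·(-440) + (-1)·(6)·(-264) = 902

902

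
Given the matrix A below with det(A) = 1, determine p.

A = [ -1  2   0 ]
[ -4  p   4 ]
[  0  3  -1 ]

p = -3

Expanding along the row containing p, det(A) is linear in p: det(A) = (1)·p + (4).
Set (1)·p + (4) = 1  ⇒  (1)·p = -3  ⇒  p = -3.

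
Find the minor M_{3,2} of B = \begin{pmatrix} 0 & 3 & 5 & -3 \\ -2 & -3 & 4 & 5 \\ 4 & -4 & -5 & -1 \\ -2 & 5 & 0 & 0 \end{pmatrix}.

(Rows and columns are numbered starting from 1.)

-74

Delete row 3 and column 2; the remaining 3×3 submatrix is [0 5 -3; -2 4 5; -2 0 0].
Its determinant is -74.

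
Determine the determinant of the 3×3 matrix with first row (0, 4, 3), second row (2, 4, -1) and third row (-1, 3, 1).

Expand along row 1:
  − 4 · |2 -1; -1 1| = −4·(2 − 1) = -4
  + 3 · |2 4; -1 3| = 3·(6 − (-4)) = 30
Sum: (-4) + (30) = 26

26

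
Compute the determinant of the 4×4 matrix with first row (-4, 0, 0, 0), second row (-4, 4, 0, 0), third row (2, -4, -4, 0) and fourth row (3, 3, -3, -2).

The matrix is lower triangular, so the determinant is the product of the diagonal entries:
det = (-4) · (4) · (-4) · (-2) = -128

-128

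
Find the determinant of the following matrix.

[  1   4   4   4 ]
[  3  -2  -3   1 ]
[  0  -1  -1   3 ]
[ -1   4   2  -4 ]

Expand along row 3 (it has 1 zero):
  − (-1) · M_32   where M_32 = det([1 4 4; 3 -3 1; -1 2 -4]) = 66
  + (-1) · M_33   where M_33 = det([1 4 4; 3 -2 1; -1 4 -4]) = 88
  − (3) · M_34   where M_34 = det([1 4 4; 3 -2 -3; -1 4 2]) = 36
det = (-1)·(-1)·(66) + (+1)·(-1)·(88) + (-1)·(3)·(36) = -130

-130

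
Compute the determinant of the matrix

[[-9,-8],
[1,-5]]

The determinant is 53.

det = (-9)·(-5) − (-8)·1 = 45 − (-8) = 53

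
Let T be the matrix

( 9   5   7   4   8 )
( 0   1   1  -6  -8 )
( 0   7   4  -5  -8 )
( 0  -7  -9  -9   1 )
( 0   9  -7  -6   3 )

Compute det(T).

-18999

Expand along column 1 (it has 4 zeros):
  + (9) · M_11   where M_11 = det([1 1 -6 -8; 7 4 -5 -8; -7 -9 -9 1; 9 -7 -6 3]) = -2111
det = (+1)·(9)·(-2111) = -18999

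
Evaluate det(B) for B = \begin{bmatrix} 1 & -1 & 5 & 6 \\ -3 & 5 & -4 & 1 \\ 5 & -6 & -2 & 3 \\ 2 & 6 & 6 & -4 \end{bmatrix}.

det(B) = 2276

Expand along row 1:
  + (1) · M_11   where M_11 = det([5 -4 1; -6 -2 3; 6 6 -4]) = -50
  − (-1) · M_12   where M_12 = det([-3 -4 1; 5 -2 3; 2 6 -4]) = -40
  + (5) · M_13   where M_13 = det([-3 5 1; 5 -6 3; 2 6 -4]) = 154
  − (6) · M_14   where M_14 = det([-3 5 -4; 5 -6 -2; 2 6 6]) = -266
det = (+1)·(1)·(-50) + (-1)·(-1)·(-40) + (+1)·(5)·(154) + (-1)·(6)·(-266) = 2276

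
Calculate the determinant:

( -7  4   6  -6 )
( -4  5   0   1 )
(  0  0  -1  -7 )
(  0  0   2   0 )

-266

The matrix is block upper-triangular with a 2×2 block and a 2×2 block on the diagonal, so its determinant equals the product of the determinants of the diagonal blocks.
det of the 2×2 block = -19
det of the 2×2 block = 14
det = (-19)·(14) = -266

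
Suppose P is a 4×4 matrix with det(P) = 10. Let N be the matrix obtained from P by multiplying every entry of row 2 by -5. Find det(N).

det(N) = -50

Scaling one row by -5 multiplies the determinant by -5.
det(N) = (-5)·(10) = -50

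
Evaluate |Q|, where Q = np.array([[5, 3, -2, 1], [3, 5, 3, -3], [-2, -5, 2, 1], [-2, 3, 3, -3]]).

Expand along row 1:
  + (5) · M_11   where M_11 = det([5 3 -3; -5 2 1; 3 3 -3]) = -18
  − (3) · M_12   where M_12 = det([3 3 -3; -2 2 1; -2 3 -3]) = -45
  + (-2) · M_13   where M_13 = det([3 5 -3; -2 -5 1; -2 3 -3]) = 44
  − (1) · M_14   where M_14 = det([3 5 3; -2 -5 2; -2 3 3]) = -101
det = (+1)·(5)·(-18) + (-1)·(3)·(-45) + (+1)·(-2)·(44) + (-1)·(1)·(-101) = 58

The determinant is 58.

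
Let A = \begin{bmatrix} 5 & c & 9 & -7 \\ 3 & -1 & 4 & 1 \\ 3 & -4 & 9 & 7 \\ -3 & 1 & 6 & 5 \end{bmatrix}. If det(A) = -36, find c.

8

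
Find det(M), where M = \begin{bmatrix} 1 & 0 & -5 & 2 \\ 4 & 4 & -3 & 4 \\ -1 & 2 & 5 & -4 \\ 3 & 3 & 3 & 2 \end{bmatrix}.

Expand along row 1 (it has 1 zero):
  + (1) · M_11   where M_11 = det([4 -3 4; 2 5 -4; 3 3 2]) = 100
  + (-5) · M_13   where M_13 = det([4 4 4; -1 2 -4; 3 3 2]) = -12
  − (2) · M_14   where M_14 = det([4 4 -3; -1 2 5; 3 3 3]) = 63
det = (+1)·(1)·(100) + (+1)·(-5)·(-12) + (-1)·(2)·(63) = 34

The determinant is 34.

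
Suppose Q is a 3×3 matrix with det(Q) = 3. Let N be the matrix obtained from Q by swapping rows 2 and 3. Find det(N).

-3

Swapping two rows multiplies the determinant by −1.
det(N) = (-1)·(3) = -3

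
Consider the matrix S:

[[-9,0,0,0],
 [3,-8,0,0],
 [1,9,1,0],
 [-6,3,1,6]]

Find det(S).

S is lower triangular, so det(S) is the product of the diagonal entries:
det = (-9) · (-8) · (1) · (6) = 432

The determinant is 432.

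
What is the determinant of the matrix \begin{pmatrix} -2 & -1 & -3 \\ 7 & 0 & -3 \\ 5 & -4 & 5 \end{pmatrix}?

Expand along row 2:
  − 7 · |-1 -3; -4 5| = −7·(-5 − 12) = 119
  − (-3) · |-2 -1; 5 -4| = −(-3)·(8 − (-5)) = 39
Sum: (119) + (39) = 158

158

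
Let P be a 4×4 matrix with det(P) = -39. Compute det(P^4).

det(P^4) = (det P)^4 = (-39)^4 = 2313441

The determinant is 2313441.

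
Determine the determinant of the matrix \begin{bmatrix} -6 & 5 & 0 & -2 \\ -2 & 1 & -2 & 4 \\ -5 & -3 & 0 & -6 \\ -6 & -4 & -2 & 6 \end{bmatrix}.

Expand along column 3 (it has 2 zeros):
  − (-2) · M_23   where M_23 = det([-6 5 -2; -5 -3 -6; -6 -4 6]) = 578
  − (-2) · M_43   where M_43 = det([-6 5 -2; -2 1 4; -5 -3 -6]) = -218
det = (-1)·(-2)·(578) + (-1)·(-2)·(-218) = 720

720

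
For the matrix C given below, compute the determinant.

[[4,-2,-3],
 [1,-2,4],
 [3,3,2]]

Expand along row 1:
  + 4 · |-2 4; 3 2| = 4·(-4 − 12) = -64
  − (-2) · |1 4; 3 2| = −(-2)·(2 − 12) = -20
  + (-3) · |1 -2; 3 3| = (-3)·(3 − (-6)) = -27
Sum: (-64) + (-20) + (-27) = -111

The determinant is -111.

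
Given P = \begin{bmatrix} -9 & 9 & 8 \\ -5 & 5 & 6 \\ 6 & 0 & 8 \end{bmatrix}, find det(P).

Expand along column 2:
  − 9 · |-5 6; 6 8| = −9·(-40 − 36) = 684
  + 5 · |-9 8; 6 8| = 5·(-72 − 48) = -600
Sum: (684) + (-600) = 84

det(P) = 84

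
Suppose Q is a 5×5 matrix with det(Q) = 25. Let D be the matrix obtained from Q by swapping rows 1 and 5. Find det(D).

-25

Swapping two rows multiplies the determinant by −1.
det(D) = (-1)·(25) = -25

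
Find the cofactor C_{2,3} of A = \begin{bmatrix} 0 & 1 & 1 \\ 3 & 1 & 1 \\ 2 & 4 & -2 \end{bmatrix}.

Delete row 2 and column 3; the remaining 2×2 submatrix is [0 1; 2 4].
Its determinant is 0·4 − 1·2 = -2.
The cofactor carries sign (−1)^(2+3) = −1, so C_{2,3} = −(-2) = 2.

The cofactor is 2.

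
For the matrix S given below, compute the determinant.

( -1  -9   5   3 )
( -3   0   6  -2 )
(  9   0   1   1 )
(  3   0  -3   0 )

Expand along column 2 (it has 3 zeros):
  − (-9) · M_12   where M_12 = det([-3 6 -2; 9 1 1; 3 -3 0]) = 69
det = (-1)·(-9)·(69) = 621

621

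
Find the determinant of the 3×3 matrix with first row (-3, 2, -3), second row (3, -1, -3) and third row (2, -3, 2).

30

Expand along row 1:
  + (-3) · |-1 -3; -3 2| = (-3)·(-2 − 9) = 33
  − 2 · |3 -3; 2 2| = −2·(6 − (-6)) = -24
  + (-3) · |3 -1; 2 -3| = (-3)·(-9 − (-2)) = 21
Sum: (33) + (-24) + (21) = 30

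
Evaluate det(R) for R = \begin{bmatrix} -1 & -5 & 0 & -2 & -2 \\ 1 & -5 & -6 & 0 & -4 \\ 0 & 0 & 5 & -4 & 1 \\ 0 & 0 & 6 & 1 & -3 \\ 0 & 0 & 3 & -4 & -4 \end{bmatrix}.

R is block upper-triangular with a 2×2 block and a 3×3 block on the diagonal, so its determinant equals the product of the determinants of the diagonal blocks.
det of the 2×2 block = 10
det of the 3×3 block = -167
det = (10)·(-167) = -1670

|R| = -1670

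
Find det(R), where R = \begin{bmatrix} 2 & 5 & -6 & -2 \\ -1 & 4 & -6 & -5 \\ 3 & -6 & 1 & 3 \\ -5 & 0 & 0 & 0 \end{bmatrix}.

The determinant is -545.

Expand along row 4 (it has 3 zeros):
  − (-5) · M_41   where M_41 = det([5 -6 -2; 4 -6 -5; -6 1 3]) = -109
det = (-1)·(-5)·(-109) = -545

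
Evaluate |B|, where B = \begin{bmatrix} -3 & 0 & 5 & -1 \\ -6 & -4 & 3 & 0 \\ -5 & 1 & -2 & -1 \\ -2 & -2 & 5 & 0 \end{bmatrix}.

Expand along column 4 (it has 2 zeros):
  − (-1) · M_14   where M_14 = det([-6 -4 3; -5 1 -2; -2 -2 5]) = -86
  − (-1) · M_34   where M_34 = det([-3 0 5; -6 -4 3; -2 -2 5]) = 62
det = (-1)·(-1)·(-86) + (-1)·(-1)·(62) = -24

The determinant is -24.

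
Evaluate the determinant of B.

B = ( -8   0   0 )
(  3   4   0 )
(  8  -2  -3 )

96

B is lower triangular, so det(B) is the product of the diagonal entries:
det = (-8) · (4) · (-3) = 96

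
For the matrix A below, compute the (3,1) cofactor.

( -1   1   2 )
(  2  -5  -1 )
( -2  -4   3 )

Delete row 3 and column 1; the remaining 2×2 submatrix is [1 2; -5 -1].
Its determinant is 1·(-1) − 2·(-5) = 9.
The cofactor carries sign (−1)^(3+1) = +1, so C_{3,1} = +(9) = 9.

9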